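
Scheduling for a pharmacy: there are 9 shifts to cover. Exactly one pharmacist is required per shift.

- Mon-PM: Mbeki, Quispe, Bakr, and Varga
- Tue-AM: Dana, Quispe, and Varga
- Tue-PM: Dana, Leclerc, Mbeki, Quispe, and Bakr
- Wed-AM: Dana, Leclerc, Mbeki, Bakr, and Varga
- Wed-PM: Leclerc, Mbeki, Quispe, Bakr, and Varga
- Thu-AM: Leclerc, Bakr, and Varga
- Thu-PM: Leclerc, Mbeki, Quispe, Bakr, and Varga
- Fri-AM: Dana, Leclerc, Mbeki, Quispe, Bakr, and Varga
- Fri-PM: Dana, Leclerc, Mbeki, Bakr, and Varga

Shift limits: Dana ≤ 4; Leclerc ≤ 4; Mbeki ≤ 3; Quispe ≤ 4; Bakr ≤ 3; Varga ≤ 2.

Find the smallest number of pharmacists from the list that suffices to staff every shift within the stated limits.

3

9 slots to fill and no one can take more than 4, so at least ⌈9/4⌉ = 3 pharmacists are needed.
Dana, Leclerc, and Mbeki alone can cover everything: Mon-PM→Mbeki, Tue-AM→Dana, Tue-PM→Dana, Wed-AM→Dana, Wed-PM→Leclerc, Thu-AM→Leclerc, Thu-PM→Leclerc, Fri-AM→Dana, Fri-PM→Leclerc.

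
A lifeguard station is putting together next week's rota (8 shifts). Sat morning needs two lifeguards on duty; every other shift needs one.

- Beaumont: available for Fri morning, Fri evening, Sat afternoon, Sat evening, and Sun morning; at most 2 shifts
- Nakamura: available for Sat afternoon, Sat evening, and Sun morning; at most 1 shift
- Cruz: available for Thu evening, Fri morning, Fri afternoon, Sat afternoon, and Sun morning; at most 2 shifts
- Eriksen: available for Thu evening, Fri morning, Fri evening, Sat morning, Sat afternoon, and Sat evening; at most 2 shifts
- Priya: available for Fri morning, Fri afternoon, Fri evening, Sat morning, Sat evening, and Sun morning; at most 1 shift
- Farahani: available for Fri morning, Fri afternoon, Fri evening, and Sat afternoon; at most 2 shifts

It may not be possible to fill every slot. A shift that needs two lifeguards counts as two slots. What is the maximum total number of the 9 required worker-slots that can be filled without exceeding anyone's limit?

Total capacity across all lifeguards is 2+1+2+2+1+2 = 10, and 9 slots are needed, so at most 9 can be filled.
An assignment achieving 9: Thu evening→Cruz, Fri morning→Eriksen, Fri afternoon→Cruz, Fri evening→Beaumont, Sat morning→Eriksen+Priya, Sat afternoon→Farahani, Sat evening→Beaumont, Sun morning→Nakamura.
Loads: Beaumont 2/2, Nakamura 1/1, Cruz 2/2, Eriksen 2/2, Priya 1/1, Farahani 1/2.

9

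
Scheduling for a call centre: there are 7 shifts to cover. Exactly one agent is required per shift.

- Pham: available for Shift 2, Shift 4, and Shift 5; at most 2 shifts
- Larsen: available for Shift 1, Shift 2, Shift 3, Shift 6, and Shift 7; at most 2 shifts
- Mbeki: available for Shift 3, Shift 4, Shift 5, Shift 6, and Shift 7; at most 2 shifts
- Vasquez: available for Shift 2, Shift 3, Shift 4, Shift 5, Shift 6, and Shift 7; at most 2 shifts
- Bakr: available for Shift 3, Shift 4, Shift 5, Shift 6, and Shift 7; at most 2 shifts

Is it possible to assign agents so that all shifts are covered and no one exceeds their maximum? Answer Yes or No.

Shift 1 can only be covered by Larsen, so that assignment is forced.
One valid schedule: Shift 1→Larsen, Shift 2→Pham, Shift 3→Larsen, Shift 4→Pham, Shift 5→Mbeki, Shift 6→Mbeki, Shift 7→Vasquez.
Loads: Pham 2/2, Larsen 2/2, Mbeki 2/2, Vasquez 1/2, Bakr 0/2 — all within limits.

Yes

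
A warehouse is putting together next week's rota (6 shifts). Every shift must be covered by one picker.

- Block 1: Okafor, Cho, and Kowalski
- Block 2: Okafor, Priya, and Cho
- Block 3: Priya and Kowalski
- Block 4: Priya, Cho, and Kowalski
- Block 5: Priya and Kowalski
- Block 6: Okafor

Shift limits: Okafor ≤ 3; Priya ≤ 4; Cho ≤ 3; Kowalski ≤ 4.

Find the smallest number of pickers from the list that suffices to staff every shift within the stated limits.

6 slots to fill and no one can take more than 4, so at least ⌈6/4⌉ = 2 pickers are needed.
Okafor and Priya alone can cover everything: Block 1→Okafor, Block 2→Okafor, Block 3→Priya, Block 4→Priya, Block 5→Priya, Block 6→Okafor.

2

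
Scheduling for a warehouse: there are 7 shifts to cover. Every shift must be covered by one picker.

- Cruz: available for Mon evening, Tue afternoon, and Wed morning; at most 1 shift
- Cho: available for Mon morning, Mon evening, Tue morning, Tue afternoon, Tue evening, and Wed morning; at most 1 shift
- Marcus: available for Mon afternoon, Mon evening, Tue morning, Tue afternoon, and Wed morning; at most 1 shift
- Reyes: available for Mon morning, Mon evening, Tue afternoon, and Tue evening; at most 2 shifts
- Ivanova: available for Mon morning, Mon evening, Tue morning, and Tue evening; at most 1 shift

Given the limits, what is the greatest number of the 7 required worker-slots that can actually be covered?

6

Total capacity across all pickers is 1+1+1+2+1 = 6, and 7 slots are needed, so at most 6 can be filled.
An assignment achieving 6: Mon morning→Cho, Mon afternoon→Marcus, Tue morning→Ivanova, Tue afternoon→Reyes, Tue evening→Reyes, Wed morning→Cruz.
Loads: Cruz 1/1, Cho 1/1, Marcus 1/1, Reyes 2/2, Ivanova 1/1.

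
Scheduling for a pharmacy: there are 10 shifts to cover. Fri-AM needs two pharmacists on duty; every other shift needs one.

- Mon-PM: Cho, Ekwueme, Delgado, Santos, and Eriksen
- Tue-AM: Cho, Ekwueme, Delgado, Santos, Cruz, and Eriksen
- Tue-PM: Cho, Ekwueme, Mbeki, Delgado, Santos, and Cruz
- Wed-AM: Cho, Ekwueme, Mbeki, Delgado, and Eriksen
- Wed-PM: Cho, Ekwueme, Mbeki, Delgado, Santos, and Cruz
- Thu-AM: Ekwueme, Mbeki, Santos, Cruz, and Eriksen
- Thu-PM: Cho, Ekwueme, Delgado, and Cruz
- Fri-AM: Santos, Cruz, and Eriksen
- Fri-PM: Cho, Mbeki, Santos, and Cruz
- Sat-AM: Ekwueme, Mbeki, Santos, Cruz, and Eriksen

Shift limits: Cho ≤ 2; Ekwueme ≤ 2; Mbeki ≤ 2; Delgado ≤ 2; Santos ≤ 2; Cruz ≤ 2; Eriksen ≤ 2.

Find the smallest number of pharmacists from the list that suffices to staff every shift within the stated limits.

6

11 slots to fill and no one can take more than 2, so at least ⌈11/2⌉ = 6 pharmacists are needed.
Cho, Ekwueme, Mbeki, Delgado, Santos, and Cruz alone can cover everything: Mon-PM→Cho, Tue-AM→Delgado, Tue-PM→Delgado, Wed-AM→Cho, Wed-PM→Santos, Thu-AM→Ekwueme, Thu-PM→Ekwueme, Fri-AM→Santos+Cruz, Fri-PM→Mbeki, Sat-AM→Mbeki.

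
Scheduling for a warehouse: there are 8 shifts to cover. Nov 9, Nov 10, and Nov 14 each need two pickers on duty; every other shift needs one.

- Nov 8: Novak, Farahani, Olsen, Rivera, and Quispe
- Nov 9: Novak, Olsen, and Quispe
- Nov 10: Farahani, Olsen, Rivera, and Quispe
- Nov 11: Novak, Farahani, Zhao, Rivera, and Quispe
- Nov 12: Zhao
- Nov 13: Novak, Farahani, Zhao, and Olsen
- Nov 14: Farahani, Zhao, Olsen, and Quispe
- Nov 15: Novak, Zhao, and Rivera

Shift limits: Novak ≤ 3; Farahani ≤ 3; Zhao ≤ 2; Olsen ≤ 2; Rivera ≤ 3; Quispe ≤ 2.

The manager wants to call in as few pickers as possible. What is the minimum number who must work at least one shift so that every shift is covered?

5

11 slots to fill and no one can take more than 3, so at least ⌈11/3⌉ = 4 pickers are needed.
No set of 4 pickers can cover every shift (each such set leaves at least one shift with no one available or exceeds a cap).
Novak, Farahani, Zhao, Olsen, and Rivera alone can cover everything: Nov 8→Novak, Nov 9→Novak+Olsen, Nov 10→Farahani+Olsen, Nov 11→Rivera, Nov 12→Zhao, Nov 13→Farahani, Nov 14→Farahani+Zhao, Nov 15→Novak.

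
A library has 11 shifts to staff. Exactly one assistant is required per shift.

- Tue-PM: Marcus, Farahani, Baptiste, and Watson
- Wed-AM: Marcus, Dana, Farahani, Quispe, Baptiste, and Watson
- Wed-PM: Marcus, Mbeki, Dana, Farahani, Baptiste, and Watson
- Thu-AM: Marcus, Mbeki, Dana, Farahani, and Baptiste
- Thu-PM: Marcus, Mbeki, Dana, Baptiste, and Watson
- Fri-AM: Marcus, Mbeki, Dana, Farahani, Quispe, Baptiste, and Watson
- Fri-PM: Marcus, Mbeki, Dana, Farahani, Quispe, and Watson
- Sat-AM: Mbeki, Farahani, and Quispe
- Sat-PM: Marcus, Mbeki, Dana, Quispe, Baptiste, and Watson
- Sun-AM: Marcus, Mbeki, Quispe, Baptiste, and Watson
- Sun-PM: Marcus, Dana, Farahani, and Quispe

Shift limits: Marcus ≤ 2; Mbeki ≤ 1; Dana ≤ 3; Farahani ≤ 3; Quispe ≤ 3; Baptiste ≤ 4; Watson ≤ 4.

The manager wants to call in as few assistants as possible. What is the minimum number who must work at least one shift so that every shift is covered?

3

11 slots to fill and no one can take more than 4, so at least ⌈11/4⌉ = 3 assistants are needed.
Farahani, Baptiste, and Watson alone can cover everything: Tue-PM→Baptiste, Wed-AM→Watson, Wed-PM→Watson, Thu-AM→Farahani, Thu-PM→Baptiste, Fri-AM→Watson, Fri-PM→Watson, Sat-AM→Farahani, Sat-PM→Baptiste, Sun-AM→Baptiste, Sun-PM→Farahani.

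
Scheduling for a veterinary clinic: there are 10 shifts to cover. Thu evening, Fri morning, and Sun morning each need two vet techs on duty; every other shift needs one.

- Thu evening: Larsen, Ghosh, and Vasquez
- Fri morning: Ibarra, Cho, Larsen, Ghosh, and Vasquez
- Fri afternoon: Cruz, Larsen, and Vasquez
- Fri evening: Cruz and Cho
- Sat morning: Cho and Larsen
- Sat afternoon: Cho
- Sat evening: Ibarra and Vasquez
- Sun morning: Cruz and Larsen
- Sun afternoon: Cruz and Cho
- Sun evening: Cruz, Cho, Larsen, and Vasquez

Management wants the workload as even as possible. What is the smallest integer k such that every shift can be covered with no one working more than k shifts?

3

With 6 vet techs and 13 worker-slots to fill, someone must work at least ⌈13/6⌉ = 3 shifts, so k ≥ 3.
k = 3 works: Thu evening→Larsen+Ghosh, Fri morning→Ibarra+Ghosh, Fri afternoon→Larsen, Fri evening→Cruz, Sat morning→Cho, Sat afternoon→Cho, Sat evening→Ibarra, Sun morning→Cruz+Larsen, Sun afternoon→Cruz, Sun evening→Cho.
Loads: Ibarra 2, Cruz 3, Cho 3, Larsen 3, Ghosh 2, Vasquez 0 — all ≤ 3.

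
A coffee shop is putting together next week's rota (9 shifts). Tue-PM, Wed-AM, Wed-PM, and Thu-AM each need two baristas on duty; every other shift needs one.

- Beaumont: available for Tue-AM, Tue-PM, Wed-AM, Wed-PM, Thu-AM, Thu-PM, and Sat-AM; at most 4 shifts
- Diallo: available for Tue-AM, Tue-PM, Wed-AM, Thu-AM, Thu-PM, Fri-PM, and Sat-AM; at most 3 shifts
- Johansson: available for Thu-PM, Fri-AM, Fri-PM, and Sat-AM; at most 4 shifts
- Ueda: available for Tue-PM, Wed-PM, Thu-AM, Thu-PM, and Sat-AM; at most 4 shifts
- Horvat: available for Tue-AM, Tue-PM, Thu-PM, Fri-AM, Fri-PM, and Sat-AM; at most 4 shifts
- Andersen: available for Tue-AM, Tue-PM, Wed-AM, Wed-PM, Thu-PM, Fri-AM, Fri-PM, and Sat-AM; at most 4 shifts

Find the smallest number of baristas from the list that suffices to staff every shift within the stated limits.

4

13 slots to fill and no one can take more than 4, so at least ⌈13/4⌉ = 4 baristas are needed.
Beaumont, Diallo, Johansson, and Ueda alone can cover everything: Tue-AM→Beaumont, Tue-PM→Beaumont+Ueda, Wed-AM→Beaumont+Diallo, Wed-PM→Beaumont+Ueda, Thu-AM→Diallo+Ueda, Thu-PM→Johansson, Fri-AM→Johansson, Fri-PM→Diallo, Sat-AM→Johansson.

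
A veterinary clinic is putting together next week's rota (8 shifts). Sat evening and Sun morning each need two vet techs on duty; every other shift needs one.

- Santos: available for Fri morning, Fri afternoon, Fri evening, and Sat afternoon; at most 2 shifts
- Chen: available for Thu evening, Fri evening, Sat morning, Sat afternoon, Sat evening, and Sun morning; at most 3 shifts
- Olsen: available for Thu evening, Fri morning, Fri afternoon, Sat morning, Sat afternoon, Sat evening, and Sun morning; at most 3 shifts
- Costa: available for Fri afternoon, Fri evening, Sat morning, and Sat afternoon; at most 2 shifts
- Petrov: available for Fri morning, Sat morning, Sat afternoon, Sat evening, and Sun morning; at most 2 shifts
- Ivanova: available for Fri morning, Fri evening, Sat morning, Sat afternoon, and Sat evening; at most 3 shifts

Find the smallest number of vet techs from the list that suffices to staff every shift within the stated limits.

10 slots to fill and no one can take more than 3, so at least ⌈10/3⌉ = 4 vet techs are needed.
Santos, Chen, Olsen, and Costa alone can cover everything: Thu evening→Chen, Fri morning→Santos, Fri afternoon→Santos, Fri evening→Costa, Sat morning→Olsen, Sat afternoon→Costa, Sat evening→Chen+Olsen, Sun morning→Chen+Olsen.

4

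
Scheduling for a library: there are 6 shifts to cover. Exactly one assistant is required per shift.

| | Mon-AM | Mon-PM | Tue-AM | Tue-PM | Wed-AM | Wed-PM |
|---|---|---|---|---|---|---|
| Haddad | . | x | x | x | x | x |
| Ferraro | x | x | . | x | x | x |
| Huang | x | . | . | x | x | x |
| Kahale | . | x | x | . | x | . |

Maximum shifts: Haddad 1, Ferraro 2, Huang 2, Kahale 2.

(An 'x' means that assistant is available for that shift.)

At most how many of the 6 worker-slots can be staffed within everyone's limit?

Total capacity across all assistants is 1+2+2+2 = 7, and 6 slots are needed, so at most 6 can be filled.
An assignment achieving 6: Mon-AM→Ferraro, Mon-PM→Ferraro, Tue-AM→Haddad, Tue-PM→Huang, Wed-AM→Kahale, Wed-PM→Huang.
Loads: Haddad 1/1, Ferraro 2/2, Huang 2/2, Kahale 1/2.

6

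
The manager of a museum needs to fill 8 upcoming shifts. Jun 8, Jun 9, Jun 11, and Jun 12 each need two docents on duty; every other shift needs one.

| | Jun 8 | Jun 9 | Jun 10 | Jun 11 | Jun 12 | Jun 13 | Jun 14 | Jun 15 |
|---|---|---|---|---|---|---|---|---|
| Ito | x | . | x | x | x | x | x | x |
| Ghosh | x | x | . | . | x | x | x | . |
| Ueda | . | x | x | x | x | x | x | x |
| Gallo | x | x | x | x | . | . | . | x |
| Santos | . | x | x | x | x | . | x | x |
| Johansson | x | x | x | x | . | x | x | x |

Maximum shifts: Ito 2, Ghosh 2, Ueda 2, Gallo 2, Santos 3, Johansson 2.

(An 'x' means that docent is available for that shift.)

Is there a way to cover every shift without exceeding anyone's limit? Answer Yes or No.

One valid schedule: Jun 8→Ghosh+Gallo, Jun 9→Gallo+Santos, Jun 10→Ito, Jun 11→Santos+Johansson, Jun 12→Ueda+Santos, Jun 13→Ito, Jun 14→Ghosh, Jun 15→Ueda.
Loads: Ito 2/2, Ghosh 2/2, Ueda 2/2, Gallo 2/2, Santos 3/3, Johansson 1/2 — all within limits.

Yes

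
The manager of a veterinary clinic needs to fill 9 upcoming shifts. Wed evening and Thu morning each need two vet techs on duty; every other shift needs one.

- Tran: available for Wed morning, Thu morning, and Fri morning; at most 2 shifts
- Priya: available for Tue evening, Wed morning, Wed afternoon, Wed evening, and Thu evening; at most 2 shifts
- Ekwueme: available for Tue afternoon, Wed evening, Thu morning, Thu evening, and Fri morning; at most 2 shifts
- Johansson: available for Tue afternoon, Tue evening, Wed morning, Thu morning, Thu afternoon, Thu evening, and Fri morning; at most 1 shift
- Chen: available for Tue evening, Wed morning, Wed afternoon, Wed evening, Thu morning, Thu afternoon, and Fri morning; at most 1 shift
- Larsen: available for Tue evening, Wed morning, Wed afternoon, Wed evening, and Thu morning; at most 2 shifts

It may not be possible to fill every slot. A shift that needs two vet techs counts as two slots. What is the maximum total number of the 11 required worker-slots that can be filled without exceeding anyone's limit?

10

Total capacity across all vet techs is 2+2+2+1+1+2 = 10, and 11 slots are needed, so at most 10 can be filled.
An assignment achieving 10: Tue afternoon→Ekwueme, Tue evening→Chen, Wed morning→Tran, Wed afternoon→Priya, Wed evening→Ekwueme+Larsen, Thu morning→Larsen, Thu afternoon→Johansson, Thu evening→Priya, Fri morning→Tran.
Loads: Tran 2/2, Priya 2/2, Ekwueme 2/2, Johansson 1/1, Chen 1/1, Larsen 2/2.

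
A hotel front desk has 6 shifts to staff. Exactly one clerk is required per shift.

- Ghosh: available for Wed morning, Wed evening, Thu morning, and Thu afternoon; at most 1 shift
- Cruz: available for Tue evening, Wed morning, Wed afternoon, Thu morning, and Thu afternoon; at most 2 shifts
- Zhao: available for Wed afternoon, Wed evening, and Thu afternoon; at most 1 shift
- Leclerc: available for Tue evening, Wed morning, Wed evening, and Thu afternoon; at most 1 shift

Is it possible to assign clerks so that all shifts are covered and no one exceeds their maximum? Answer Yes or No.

No

Total capacity is 1+2+1+1 = 5 but 6 worker-slots are needed — infeasible.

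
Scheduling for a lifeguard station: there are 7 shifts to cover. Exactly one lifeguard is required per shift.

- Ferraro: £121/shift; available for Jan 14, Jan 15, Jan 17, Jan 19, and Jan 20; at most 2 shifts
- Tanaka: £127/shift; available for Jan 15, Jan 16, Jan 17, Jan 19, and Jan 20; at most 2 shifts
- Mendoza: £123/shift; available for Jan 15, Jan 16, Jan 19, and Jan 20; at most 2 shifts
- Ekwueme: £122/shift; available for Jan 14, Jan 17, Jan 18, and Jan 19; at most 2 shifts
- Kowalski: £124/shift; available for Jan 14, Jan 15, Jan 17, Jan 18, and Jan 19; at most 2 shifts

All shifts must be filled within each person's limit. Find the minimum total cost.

£856

Picking the cheapest available lifeguard for each shift independently would cost £850, but that ignores the shift limits.
An optimal schedule: Jan 14→Ferraro, Jan 15→Mendoza, Jan 16→Mendoza, Jan 17→Ekwueme, Jan 18→Ekwueme, Jan 19→Kowalski, Jan 20→Ferraro.
Total: 121 + 123 + 123 + 122 + 122 + 124 + 121 = £856.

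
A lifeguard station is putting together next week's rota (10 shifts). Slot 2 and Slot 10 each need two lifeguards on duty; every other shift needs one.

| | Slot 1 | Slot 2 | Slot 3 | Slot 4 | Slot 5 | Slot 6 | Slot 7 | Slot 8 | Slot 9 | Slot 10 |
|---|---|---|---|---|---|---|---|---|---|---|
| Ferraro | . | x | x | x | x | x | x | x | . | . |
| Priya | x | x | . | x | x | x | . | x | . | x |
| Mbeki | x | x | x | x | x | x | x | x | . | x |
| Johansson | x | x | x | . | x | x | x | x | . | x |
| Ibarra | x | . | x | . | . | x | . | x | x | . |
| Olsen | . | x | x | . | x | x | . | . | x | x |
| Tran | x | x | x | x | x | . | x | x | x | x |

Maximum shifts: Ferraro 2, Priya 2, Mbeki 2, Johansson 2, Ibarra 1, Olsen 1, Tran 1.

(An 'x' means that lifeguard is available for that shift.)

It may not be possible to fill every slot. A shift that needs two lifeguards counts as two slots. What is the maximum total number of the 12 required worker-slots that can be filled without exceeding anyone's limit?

Total capacity across all lifeguards is 2+2+2+2+1+1+1 = 11, and 12 slots are needed, so at most 11 can be filled.
An assignment achieving 11: Slot 1→Priya, Slot 2→Mbeki+Johansson, Slot 3→Johansson, Slot 4→Ferraro, Slot 5→Olsen, Slot 7→Ferraro, Slot 8→Tran, Slot 9→Ibarra, Slot 10→Priya+Mbeki.
Loads: Ferraro 2/2, Priya 2/2, Mbeki 2/2, Johansson 2/2, Ibarra 1/1, Olsen 1/1, Tran 1/1.

11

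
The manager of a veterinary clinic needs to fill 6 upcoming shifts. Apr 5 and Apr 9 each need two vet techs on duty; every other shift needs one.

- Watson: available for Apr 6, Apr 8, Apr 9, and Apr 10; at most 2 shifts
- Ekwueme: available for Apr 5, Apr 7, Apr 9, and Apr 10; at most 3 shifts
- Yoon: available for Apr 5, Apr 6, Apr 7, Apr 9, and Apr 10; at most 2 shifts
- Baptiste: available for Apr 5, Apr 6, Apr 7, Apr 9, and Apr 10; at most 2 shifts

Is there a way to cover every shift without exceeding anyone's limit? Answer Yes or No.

Apr 8 can only be covered by Watson, so that assignment is forced.
One valid schedule: Apr 5→Ekwueme+Yoon, Apr 6→Watson, Apr 7→Ekwueme, Apr 8→Watson, Apr 9→Yoon+Baptiste, Apr 10→Ekwueme.
Loads: Watson 2/2, Ekwueme 3/3, Yoon 2/2, Baptiste 1/2 — all within limits.

Yes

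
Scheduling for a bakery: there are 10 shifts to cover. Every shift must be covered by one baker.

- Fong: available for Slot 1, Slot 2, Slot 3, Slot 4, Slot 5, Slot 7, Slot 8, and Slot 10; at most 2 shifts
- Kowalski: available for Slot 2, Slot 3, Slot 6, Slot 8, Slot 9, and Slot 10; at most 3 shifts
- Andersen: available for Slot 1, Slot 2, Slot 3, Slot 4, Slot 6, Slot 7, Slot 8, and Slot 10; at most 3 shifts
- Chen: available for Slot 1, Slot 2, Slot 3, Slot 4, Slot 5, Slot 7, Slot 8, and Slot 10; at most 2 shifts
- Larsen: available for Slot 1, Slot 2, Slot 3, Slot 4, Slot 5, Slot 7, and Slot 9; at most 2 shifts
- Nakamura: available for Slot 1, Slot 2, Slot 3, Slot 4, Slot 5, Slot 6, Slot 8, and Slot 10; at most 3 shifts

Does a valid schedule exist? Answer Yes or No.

Yes

One valid schedule: Slot 1→Andersen, Slot 2→Chen, Slot 3→Chen, Slot 4→Andersen, Slot 5→Fong, Slot 6→Kowalski, Slot 7→Fong, Slot 8→Kowalski, Slot 9→Kowalski, Slot 10→Andersen.
Loads: Fong 2/2, Kowalski 3/3, Andersen 3/3, Chen 2/2, Larsen 0/2, Nakamura 0/3 — all within limits.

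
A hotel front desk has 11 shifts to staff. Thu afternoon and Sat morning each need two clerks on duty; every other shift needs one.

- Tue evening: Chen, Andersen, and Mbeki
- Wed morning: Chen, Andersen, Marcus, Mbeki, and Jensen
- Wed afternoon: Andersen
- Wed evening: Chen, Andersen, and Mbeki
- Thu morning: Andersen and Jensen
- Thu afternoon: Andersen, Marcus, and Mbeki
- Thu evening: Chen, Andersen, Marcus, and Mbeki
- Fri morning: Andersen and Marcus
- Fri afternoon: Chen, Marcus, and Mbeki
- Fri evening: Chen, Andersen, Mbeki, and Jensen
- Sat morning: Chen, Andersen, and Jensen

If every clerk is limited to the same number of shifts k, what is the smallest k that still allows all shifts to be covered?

With 5 clerks and 13 worker-slots to fill, someone must work at least ⌈13/5⌉ = 3 shifts, so k ≥ 3.
k = 3 works: Tue evening→Chen, Wed morning→Mbeki, Wed afternoon→Andersen, Wed evening→Chen, Thu morning→Andersen, Thu afternoon→Marcus+Mbeki, Thu evening→Marcus, Fri morning→Andersen, Fri afternoon→Marcus, Fri evening→Mbeki, Sat morning→Chen+Jensen.
Loads: Chen 3, Andersen 3, Marcus 3, Mbeki 3, Jensen 1 — all ≤ 3.

3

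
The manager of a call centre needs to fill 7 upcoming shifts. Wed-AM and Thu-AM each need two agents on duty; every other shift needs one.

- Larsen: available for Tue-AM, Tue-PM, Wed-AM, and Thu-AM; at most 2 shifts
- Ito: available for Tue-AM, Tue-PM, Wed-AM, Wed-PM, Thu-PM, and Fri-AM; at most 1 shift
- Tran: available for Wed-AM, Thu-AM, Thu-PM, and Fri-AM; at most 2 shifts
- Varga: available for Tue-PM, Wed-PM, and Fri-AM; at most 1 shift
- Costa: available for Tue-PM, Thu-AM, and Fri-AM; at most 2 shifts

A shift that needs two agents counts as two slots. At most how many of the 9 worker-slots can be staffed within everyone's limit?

8

Total capacity across all agents is 2+1+2+1+2 = 8, and 9 slots are needed, so at most 8 can be filled.
An assignment achieving 8: Tue-AM→Larsen, Tue-PM→Varga, Wed-AM→Larsen+Tran, Wed-PM→Ito, Thu-AM→Costa, Thu-PM→Tran, Fri-AM→Costa.
Loads: Larsen 2/2, Ito 1/1, Tran 2/2, Varga 1/1, Costa 2/2.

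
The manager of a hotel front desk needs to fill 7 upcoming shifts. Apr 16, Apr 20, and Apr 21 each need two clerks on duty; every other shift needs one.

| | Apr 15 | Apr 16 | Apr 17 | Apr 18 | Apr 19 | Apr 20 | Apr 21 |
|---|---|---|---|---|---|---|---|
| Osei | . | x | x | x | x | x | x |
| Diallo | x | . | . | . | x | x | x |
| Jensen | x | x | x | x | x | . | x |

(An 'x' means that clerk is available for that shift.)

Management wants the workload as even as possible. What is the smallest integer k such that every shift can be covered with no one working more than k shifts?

4

With 3 clerks and 10 worker-slots to fill, someone must work at least ⌈10/3⌉ = 4 shifts, so k ≥ 4.
k = 4 works: Apr 15→Diallo, Apr 16→Osei+Jensen, Apr 17→Osei, Apr 18→Osei, Apr 19→Diallo, Apr 20→Osei+Diallo, Apr 21→Diallo+Jensen.
Loads: Osei 4, Diallo 4, Jensen 2 — all ≤ 4.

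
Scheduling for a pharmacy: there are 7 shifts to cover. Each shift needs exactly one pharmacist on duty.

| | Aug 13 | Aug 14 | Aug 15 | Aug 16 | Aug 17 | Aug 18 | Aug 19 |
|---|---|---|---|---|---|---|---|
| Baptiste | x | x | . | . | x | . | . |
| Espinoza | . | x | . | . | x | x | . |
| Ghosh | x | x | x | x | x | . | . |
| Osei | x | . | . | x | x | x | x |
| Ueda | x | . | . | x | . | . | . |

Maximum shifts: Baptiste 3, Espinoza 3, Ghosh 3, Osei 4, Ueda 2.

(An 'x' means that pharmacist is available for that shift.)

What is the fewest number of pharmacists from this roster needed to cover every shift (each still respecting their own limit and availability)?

7 slots to fill and no one can take more than 4, so at least ⌈7/4⌉ = 2 pharmacists are needed.
Ghosh and Osei alone can cover everything: Aug 13→Ghosh, Aug 14→Ghosh, Aug 15→Ghosh, Aug 16→Osei, Aug 17→Osei, Aug 18→Osei, Aug 19→Osei.

2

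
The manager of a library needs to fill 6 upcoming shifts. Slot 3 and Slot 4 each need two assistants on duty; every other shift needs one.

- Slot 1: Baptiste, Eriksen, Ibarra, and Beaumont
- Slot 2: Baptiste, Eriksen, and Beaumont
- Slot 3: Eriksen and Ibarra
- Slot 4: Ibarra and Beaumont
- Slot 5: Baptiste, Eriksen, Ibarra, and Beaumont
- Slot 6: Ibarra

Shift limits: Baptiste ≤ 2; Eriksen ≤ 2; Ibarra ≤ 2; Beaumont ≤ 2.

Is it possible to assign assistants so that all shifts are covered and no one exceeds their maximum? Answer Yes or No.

No

Total capacity is 8 and 8 slots are needed, so capacity alone doesn't rule it out.
Shifts {Slot 3, Slot 4, Slot 6} need 5 worker-slots in total, but the assistants available for any of those shifts (Eriksen, Ibarra, and Beaumont) can supply at most 4 among them. So no valid schedule exists.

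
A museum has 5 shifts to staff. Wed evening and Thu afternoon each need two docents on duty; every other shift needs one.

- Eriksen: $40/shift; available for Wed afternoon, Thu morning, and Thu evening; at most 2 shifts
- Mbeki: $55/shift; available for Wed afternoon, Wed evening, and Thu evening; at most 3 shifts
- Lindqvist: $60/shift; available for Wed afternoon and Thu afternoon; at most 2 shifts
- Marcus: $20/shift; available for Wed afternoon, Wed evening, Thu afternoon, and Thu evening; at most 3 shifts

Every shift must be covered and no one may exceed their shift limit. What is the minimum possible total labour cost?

$255

Wed evening can only be covered by Mbeki and Marcus, so that assignment is forced.
Thu morning can only be covered by Eriksen, so that assignment is forced.
Thu afternoon can only be covered by Lindqvist and Marcus, so that assignment is forced.
Picking the cheapest available docent for each shift independently would cost $235, but that ignores the shift limits.
An optimal schedule: Wed afternoon→Eriksen, Wed evening→Marcus+Mbeki, Thu morning→Eriksen, Thu afternoon→Marcus+Lindqvist, Thu evening→Marcus.
Total: 40 + 20 + 55 + 40 + 20 + 60 + 20 = $255.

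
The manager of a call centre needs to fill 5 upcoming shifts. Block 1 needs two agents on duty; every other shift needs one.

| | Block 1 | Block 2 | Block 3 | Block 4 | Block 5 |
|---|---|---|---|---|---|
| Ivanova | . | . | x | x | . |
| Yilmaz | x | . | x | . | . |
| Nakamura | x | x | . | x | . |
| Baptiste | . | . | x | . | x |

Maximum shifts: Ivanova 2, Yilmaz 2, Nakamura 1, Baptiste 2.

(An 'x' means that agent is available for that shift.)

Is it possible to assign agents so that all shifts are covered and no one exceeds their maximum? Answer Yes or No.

No

Total capacity is 7 and 6 slots are needed, so capacity alone doesn't rule it out.
Shifts {Block 1, Block 2} need 3 worker-slots in total, but the agents available for any of those shifts (Yilmaz and Nakamura) can supply at most 2 among them. So no valid schedule exists.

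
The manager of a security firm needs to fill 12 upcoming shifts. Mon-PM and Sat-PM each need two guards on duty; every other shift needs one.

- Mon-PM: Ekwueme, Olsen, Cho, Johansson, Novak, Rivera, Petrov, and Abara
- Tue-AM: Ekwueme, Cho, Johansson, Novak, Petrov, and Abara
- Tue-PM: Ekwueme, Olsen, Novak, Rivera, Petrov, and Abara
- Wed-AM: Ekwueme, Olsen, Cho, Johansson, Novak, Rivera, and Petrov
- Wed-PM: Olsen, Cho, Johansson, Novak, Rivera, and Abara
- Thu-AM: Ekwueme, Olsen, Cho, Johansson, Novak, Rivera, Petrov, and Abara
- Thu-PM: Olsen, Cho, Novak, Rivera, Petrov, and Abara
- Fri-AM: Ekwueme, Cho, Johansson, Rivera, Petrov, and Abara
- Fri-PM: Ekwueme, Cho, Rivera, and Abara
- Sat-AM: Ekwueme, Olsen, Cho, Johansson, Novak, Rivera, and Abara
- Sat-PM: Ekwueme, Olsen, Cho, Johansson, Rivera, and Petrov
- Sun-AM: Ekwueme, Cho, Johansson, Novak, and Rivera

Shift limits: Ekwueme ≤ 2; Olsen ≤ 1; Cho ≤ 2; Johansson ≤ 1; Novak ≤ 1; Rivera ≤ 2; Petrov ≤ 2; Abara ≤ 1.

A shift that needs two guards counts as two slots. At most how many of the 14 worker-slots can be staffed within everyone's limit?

12

Total capacity across all guards is 2+1+2+1+1+2+2+1 = 12, and 14 slots are needed, so at most 12 can be filled.
An assignment achieving 12: Mon-PM→Petrov, Tue-AM→Cho, Tue-PM→Olsen, Wed-AM→Rivera, Wed-PM→Cho, Thu-PM→Novak, Fri-AM→Johansson, Fri-PM→Ekwueme, Sat-AM→Abara, Sat-PM→Rivera+Petrov, Sun-AM→Ekwueme.
Loads: Ekwueme 2/2, Olsen 1/1, Cho 2/2, Johansson 1/1, Novak 1/1, Rivera 2/2, Petrov 2/2, Abara 1/1.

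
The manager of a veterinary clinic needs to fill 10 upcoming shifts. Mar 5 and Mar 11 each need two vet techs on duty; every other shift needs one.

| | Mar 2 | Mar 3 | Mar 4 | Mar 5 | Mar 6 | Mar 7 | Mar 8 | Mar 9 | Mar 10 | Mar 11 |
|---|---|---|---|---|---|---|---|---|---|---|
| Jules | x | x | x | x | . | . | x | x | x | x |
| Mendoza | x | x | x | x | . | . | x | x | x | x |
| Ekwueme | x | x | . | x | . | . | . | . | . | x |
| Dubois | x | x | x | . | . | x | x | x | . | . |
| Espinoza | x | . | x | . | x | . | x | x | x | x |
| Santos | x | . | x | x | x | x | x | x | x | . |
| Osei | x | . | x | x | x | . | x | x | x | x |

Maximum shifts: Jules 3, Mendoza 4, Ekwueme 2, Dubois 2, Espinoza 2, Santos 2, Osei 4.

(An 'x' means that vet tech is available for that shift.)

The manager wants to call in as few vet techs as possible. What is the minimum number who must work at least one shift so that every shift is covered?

12 slots to fill and no one can take more than 4, so at least ⌈12/4⌉ = 3 vet techs are needed.
Any 3 vet techs together have capacity at most 4+4+3 = 11 < 12 slots, so 3 can never suffice.
Jules, Mendoza, Dubois, and Osei alone can cover everything: Mar 2→Mendoza, Mar 3→Jules, Mar 4→Mendoza, Mar 5→Jules+Mendoza, Mar 6→Osei, Mar 7→Dubois, Mar 8→Dubois, Mar 9→Osei, Mar 10→Jules, Mar 11→Mendoza+Osei.

4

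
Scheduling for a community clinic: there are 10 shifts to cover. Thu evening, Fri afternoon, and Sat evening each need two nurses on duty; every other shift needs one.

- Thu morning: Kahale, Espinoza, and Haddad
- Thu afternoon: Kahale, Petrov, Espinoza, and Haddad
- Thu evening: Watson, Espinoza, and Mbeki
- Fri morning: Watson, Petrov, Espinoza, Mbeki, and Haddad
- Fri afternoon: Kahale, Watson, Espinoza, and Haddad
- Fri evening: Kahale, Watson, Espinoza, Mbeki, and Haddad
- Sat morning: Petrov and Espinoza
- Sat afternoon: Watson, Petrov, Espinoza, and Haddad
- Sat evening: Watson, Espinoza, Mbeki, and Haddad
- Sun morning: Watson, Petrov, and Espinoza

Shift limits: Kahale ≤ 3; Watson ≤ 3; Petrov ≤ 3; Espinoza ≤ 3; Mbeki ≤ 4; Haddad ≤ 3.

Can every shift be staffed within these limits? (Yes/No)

Yes

One valid schedule: Thu morning→Kahale, Thu afternoon→Kahale, Thu evening→Watson+Espinoza, Fri morning→Petrov, Fri afternoon→Espinoza+Haddad, Fri evening→Kahale, Sat morning→Petrov, Sat afternoon→Watson, Sat evening→Espinoza+Mbeki, Sun morning→Watson.
Loads: Kahale 3/3, Watson 3/3, Petrov 2/3, Espinoza 3/3, Mbeki 1/4, Haddad 1/3 — all within limits.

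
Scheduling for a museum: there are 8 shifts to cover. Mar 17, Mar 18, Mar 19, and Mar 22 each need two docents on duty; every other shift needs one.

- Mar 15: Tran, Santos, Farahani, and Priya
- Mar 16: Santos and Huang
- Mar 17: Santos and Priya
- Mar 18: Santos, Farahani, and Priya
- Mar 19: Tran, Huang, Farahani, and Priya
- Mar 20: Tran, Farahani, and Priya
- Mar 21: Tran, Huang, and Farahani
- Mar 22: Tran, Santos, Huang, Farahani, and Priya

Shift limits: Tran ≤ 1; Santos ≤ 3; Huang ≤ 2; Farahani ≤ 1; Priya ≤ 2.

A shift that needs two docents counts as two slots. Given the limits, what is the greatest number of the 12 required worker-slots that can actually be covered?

Total capacity across all docents is 1+3+2+1+2 = 9, and 12 slots are needed, so at most 9 can be filled.
An assignment achieving 9: Mar 15→Priya, Mar 16→Santos, Mar 17→Santos+Priya, Mar 18→Santos+Farahani, Mar 19→Huang, Mar 20→Tran, Mar 21→Huang.
Loads: Tran 1/1, Santos 3/3, Huang 2/2, Farahani 1/1, Priya 2/2.

9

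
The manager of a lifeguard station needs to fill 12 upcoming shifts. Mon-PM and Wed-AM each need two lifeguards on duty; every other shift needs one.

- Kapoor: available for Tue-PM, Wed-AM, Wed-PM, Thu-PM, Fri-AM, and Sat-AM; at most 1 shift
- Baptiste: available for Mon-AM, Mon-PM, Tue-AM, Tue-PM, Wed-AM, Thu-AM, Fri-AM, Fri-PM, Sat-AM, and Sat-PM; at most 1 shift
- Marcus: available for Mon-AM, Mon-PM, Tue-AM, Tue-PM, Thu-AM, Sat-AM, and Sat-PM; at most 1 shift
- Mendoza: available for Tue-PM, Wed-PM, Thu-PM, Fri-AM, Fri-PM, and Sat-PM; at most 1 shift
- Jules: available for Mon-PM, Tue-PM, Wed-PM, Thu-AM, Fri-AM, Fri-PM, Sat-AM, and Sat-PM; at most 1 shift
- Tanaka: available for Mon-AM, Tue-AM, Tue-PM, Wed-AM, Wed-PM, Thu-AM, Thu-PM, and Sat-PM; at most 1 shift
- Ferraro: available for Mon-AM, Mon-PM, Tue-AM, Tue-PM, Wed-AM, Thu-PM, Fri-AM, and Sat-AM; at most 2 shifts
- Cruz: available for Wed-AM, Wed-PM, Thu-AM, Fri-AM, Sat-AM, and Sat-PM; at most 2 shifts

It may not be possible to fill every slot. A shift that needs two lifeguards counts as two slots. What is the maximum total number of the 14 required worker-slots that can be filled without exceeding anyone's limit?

10

Total capacity across all lifeguards is 1+1+1+1+1+1+2+2 = 10, and 14 slots are needed, so at most 10 can be filled.
An assignment achieving 10: Mon-AM→Marcus, Mon-PM→Jules+Ferraro, Tue-AM→Tanaka, Wed-AM→Ferraro+Cruz, Wed-PM→Mendoza, Thu-AM→Cruz, Thu-PM→Kapoor, Fri-PM→Baptiste.
Loads: Kapoor 1/1, Baptiste 1/1, Marcus 1/1, Mendoza 1/1, Jules 1/1, Tanaka 1/1, Ferraro 2/2, Cruz 2/2.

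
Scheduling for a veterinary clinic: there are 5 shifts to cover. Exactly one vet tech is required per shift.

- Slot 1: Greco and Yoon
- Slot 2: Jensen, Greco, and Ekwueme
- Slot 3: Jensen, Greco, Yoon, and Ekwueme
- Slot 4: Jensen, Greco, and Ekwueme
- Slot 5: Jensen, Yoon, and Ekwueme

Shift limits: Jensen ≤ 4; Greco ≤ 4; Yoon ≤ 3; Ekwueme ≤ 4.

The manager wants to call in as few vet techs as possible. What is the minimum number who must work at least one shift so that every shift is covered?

2

5 slots to fill and no one can take more than 4, so at least ⌈5/4⌉ = 2 vet techs are needed.
Jensen and Greco alone can cover everything: Slot 1→Greco, Slot 2→Jensen, Slot 3→Jensen, Slot 4→Jensen, Slot 5→Jensen.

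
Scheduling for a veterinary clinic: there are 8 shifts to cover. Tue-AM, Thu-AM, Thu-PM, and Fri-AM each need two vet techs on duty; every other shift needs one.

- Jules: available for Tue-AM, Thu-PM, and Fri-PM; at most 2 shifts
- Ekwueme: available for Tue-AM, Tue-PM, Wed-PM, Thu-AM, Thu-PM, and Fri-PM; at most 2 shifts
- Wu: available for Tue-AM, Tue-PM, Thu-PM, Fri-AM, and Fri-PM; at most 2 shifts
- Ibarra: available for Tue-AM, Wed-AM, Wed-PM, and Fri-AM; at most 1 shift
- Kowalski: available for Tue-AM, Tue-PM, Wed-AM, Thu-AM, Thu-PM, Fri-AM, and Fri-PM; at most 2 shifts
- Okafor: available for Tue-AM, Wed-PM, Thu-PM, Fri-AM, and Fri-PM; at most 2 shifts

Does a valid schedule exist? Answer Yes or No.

Total capacity is 2+2+2+1+2+2 = 11 but 12 worker-slots are needed — infeasible.

No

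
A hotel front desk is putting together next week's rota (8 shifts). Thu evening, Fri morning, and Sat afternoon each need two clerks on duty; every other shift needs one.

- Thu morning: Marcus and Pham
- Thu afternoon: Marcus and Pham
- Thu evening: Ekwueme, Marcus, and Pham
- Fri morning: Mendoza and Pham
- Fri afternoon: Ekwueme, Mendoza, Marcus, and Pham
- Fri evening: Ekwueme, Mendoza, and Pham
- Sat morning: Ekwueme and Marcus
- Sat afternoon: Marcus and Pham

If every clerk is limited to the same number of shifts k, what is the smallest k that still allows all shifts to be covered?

3

With 4 clerks and 11 worker-slots to fill, someone must work at least ⌈11/4⌉ = 3 shifts, so k ≥ 3.
k = 3 works: Thu morning→Marcus, Thu afternoon→Marcus, Thu evening→Ekwueme+Pham, Fri morning→Mendoza+Pham, Fri afternoon→Mendoza, Fri evening→Ekwueme, Sat morning→Ekwueme, Sat afternoon→Marcus+Pham.
Loads: Ekwueme 3, Mendoza 2, Marcus 3, Pham 3 — all ≤ 3.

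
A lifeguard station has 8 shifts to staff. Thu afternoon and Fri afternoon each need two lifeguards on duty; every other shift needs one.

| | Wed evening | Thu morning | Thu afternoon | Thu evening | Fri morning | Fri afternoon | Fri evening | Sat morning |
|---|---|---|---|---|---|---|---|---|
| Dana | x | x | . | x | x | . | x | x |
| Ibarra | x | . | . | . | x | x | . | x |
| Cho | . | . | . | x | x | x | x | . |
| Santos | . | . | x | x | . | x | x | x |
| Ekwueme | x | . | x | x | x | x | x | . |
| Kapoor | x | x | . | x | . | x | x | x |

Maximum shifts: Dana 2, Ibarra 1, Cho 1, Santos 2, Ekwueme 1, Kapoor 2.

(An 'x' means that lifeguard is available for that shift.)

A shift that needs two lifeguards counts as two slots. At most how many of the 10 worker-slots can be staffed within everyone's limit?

9

Total capacity across all lifeguards is 2+1+1+2+1+2 = 9, and 10 slots are needed, so at most 9 can be filled.
An assignment achieving 9: Wed evening→Dana, Thu morning→Dana, Thu afternoon→Santos+Ekwueme, Thu evening→Cho, Fri morning→Ibarra, Fri afternoon→Kapoor, Fri evening→Kapoor, Sat morning→Santos.
Loads: Dana 2/2, Ibarra 1/1, Cho 1/1, Santos 2/2, Ekwueme 1/1, Kapoor 2/2.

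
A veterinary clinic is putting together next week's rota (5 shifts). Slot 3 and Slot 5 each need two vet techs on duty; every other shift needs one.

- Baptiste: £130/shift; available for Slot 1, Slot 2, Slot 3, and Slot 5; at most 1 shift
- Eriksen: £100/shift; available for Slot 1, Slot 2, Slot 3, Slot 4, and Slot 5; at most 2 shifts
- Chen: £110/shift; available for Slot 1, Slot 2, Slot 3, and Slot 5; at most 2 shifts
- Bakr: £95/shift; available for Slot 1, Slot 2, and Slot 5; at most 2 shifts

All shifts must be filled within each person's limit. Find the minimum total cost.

£740

Slot 4 can only be covered by Eriksen, so that assignment is forced.
Picking the cheapest available vet tech for each shift independently would cost £695, but that ignores the shift limits.
An optimal schedule: Slot 1→Chen, Slot 2→Bakr, Slot 3→Baptiste+Eriksen, Slot 4→Eriksen, Slot 5→Chen+Bakr.
Total: 110 + 95 + 130 + 100 + 100 + 110 + 95 = £740.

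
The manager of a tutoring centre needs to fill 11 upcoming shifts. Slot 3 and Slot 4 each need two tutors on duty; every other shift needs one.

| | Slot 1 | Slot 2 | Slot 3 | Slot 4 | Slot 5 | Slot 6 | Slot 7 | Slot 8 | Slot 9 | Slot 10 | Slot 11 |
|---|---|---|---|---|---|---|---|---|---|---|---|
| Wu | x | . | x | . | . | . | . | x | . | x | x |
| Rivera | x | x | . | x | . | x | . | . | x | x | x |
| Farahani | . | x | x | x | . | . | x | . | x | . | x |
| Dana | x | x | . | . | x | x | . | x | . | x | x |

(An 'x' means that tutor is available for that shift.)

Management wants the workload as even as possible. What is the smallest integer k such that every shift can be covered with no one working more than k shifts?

With 4 tutors and 13 worker-slots to fill, someone must work at least ⌈13/4⌉ = 4 shifts, so k ≥ 4.
k = 4 works: Slot 1→Wu, Slot 2→Rivera, Slot 3→Wu+Farahani, Slot 4→Rivera+Farahani, Slot 5→Dana, Slot 6→Rivera, Slot 7→Farahani, Slot 8→Wu, Slot 9→Rivera, Slot 10→Wu, Slot 11→Farahani.
Loads: Wu 4, Rivera 4, Farahani 4, Dana 1 — all ≤ 4.

4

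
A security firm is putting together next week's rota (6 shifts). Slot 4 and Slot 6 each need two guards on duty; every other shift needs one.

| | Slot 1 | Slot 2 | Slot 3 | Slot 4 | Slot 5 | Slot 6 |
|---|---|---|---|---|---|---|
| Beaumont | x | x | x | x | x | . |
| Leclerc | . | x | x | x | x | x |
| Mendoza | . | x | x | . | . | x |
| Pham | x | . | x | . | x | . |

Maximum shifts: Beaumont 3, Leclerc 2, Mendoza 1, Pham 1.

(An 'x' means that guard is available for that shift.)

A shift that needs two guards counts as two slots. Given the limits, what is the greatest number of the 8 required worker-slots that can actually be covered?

7

Total capacity across all guards is 3+2+1+1 = 7, and 8 slots are needed, so at most 7 can be filled.
An assignment achieving 7: Slot 1→Beaumont, Slot 2→Beaumont, Slot 4→Beaumont+Leclerc, Slot 5→Pham, Slot 6→Leclerc+Mendoza.
Loads: Beaumont 3/3, Leclerc 2/2, Mendoza 1/1, Pham 1/1.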